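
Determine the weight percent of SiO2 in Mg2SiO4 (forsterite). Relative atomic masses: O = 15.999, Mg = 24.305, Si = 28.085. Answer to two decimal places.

M(Mg2SiO4) = 140.691 g/mol; M(SiO2) = 60.083 g/mol.
Moles SiO2 per formula unit = 1 Si ÷ 1 = 1.0000.
SiO2 fraction = (1.0000 × 60.083) / 140.691 = 60.083/140.691 = 0.4271.

42.71 wt%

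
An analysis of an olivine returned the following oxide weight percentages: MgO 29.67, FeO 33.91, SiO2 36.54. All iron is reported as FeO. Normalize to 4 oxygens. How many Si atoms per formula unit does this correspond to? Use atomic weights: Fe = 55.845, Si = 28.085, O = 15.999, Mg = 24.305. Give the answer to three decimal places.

MgO (M=40.304): mol = 0.73616; Mg = 0.73616, O = 0.73616.
FeO (M=71.844): mol = 0.47199; Fe = 0.47199, O = 0.47199.
SiO2 (M=60.083): mol = 0.60816; Si = 0.60816, O = 1.21632.
ΣO = 2.42447; factor = 4/ΣO = 1.64985.
Si apfu = 0.60816 × 1.64985 = 1.003.

1.003 Si apfu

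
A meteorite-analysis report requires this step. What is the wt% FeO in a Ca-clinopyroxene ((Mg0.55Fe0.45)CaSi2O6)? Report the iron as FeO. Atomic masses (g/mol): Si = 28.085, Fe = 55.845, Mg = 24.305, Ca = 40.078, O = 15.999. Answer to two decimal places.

14.01 wt%

M((Mg0.55Fe0.45)CaSi2O6) = 230.740 g/mol; M(FeO) = 71.844 g/mol.
Moles FeO per formula unit = 0.45 Fe ÷ 1 = 0.4500.
FeO fraction = (0.4500 × 71.844) / 230.740 = 32.330/230.740 = 0.1401.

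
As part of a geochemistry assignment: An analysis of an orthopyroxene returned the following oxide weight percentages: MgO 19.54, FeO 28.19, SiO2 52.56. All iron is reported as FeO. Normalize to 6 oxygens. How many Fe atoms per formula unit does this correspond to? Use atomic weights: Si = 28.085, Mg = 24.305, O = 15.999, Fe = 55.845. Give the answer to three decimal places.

19.54 wt% MgO ÷ 40.304 g/mol = 0.48482 mol, giving 0.48482 Mg and 0.48482 O.
28.19 wt% FeO ÷ 71.844 g/mol = 0.39238 mol, giving 0.39238 Fe and 0.39238 O.
52.56 wt% SiO2 ÷ 60.083 g/mol = 0.87479 mol, giving 0.87479 Si and 1.74958 O.
Oxygen sums to 2.62678; scaling by 6/2.62678 = 2.28417 puts the formula on 6 O.
Fe: 0.39238 × 2.28417 = 0.896 atoms per formula unit.

0.896 Fe apfu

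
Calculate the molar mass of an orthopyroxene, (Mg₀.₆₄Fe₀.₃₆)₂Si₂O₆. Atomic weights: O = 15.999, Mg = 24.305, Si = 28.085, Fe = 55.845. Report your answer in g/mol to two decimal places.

223.48 g/mol

The formula mass is the sum 1.28·24.305 + 0.72·55.845 + 2·28.085 + 6·15.999.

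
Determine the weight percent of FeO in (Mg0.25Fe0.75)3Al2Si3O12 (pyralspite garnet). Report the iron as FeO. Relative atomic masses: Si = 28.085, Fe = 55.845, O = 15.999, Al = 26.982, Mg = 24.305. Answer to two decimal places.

34.10 wt%

M((Mg0.25Fe0.75)3Al2Si3O12) = 474.087 g/mol; M(FeO) = 71.844 g/mol.
Moles FeO per formula unit = 2.25 Fe ÷ 1 = 2.2500.
FeO fraction = (2.2500 × 71.844) / 474.087 = 161.649/474.087 = 0.3410.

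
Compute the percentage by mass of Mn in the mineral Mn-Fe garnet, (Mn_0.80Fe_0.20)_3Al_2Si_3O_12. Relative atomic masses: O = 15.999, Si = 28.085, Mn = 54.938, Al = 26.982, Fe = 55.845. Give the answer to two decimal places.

Formula mass = 2.40×54.938 + 0.60×55.845 + 2×26.982 + 3×28.085 + 12×15.999 = 495.565 g/mol, of which 131.851 g is Mn.
So Mn makes up 131.851/495.565 = 0.2661 of the mass, i.e. 26.61%.

26.61 wt%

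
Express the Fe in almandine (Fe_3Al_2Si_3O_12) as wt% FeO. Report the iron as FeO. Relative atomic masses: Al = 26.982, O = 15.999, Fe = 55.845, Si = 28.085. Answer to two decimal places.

M(Fe_3Al_2Si_3O_12) = 497.742 g/mol; M(FeO) = 71.844 g/mol.
Moles FeO per formula unit = 3 Fe ÷ 1 = 3.0000.
FeO fraction = (3.0000 × 71.844) / 497.742 = 215.532/497.742 = 0.4330.

43.30 wt%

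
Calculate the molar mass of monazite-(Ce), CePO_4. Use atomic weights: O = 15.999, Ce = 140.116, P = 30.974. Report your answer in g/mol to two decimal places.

235.09 g/mol

The formula mass is the sum 1·140.116 + 1·30.974 + 4·15.999.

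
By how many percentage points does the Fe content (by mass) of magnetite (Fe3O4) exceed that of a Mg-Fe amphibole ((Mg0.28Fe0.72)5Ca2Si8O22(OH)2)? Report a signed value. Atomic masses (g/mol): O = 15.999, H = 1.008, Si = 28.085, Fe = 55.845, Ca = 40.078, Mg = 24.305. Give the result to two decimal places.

First mineral: 167.535 g Fe in 231.531 g formula = 72.36 wt% Fe.
Second mineral: 201.042 g Fe in 925.897 g formula = 21.71 wt% Fe.
72.36% − 21.71% gives a difference of 50.65 percentage points.

50.65 percentage points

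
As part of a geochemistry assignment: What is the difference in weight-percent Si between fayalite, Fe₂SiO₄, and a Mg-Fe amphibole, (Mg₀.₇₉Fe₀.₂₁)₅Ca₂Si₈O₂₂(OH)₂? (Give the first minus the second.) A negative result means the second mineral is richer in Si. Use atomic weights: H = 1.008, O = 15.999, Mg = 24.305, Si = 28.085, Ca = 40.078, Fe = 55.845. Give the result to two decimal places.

-12.79 percentage points

Si in Fe₂SiO₄: molar mass 203.771 g/mol; 1×28.085 = 28.085 g → 13.78 wt%.
Si in (Mg₀.₇₉Fe₀.₂₁)₅Ca₂Si₈O₂₂(OH)₂: molar mass 845.470 g/mol; 8×28.085 = 224.680 g → 26.57 wt%.
Difference = 13.78 − 26.57 = -12.79 percentage points.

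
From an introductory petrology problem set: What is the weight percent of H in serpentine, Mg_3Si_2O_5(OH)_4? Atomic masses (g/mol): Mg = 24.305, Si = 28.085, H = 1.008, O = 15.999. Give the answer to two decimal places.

1.46 mass %

Molar mass of Mg_3Si_2O_5(OH)_4: 3*24.305 + 2*28.085 + 9*15.999 + 4*1.008 = 277.108 g/mol.
Mass of H per formula unit: 4 × 1.008 = 4.032 g.
Weight fraction H = 4.032 / 277.108 = 0.0146.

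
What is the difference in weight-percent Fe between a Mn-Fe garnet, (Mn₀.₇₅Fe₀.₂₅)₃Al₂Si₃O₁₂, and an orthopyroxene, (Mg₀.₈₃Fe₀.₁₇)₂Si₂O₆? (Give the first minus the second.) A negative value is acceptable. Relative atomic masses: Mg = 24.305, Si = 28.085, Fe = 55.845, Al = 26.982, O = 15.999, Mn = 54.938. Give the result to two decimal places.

Fe in (Mn₀.₇₅Fe₀.₂₅)₃Al₂Si₃O₁₂: molar mass 495.701 g/mol; 0.75×55.845 = 41.884 g → 8.45 wt%.
Fe in (Mg₀.₈₃Fe₀.₁₇)₂Si₂O₆: molar mass 211.498 g/mol; 0.34×55.845 = 18.987 g → 8.98 wt%.
Difference = 8.45 − 8.98 = -0.53 percentage points.

-0.53 percentage points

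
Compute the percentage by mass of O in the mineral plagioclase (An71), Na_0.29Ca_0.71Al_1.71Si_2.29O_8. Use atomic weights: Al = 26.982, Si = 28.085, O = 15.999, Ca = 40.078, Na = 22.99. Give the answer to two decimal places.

46.79 wt%

M(Na_0.29Ca_0.71Al_1.71Si_2.29O_8) = 273.568 g/mol.
O contributes 8 × 15.999 = 127.992 g per mole.
127.992/273.568 = 0.4679 → 46.79%.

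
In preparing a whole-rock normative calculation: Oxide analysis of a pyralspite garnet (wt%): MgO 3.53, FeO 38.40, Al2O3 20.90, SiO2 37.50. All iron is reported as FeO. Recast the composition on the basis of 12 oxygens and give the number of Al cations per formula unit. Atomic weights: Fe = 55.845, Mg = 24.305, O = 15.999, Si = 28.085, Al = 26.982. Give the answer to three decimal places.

MgO: 3.53/40.304 = 0.08758 mol → 0.08758 mol Mg, 0.08758 mol O.
FeO: 38.40/71.844 = 0.53449 mol → 0.53449 mol Fe, 0.53449 mol O.
Al2O3: 20.90/101.961 = 0.20498 mol → 0.40996 mol Al, 0.61494 mol O.
SiO2: 37.50/60.083 = 0.62414 mol → 0.62414 mol Si, 1.24828 mol O.
Total oxygen = 2.48529 mol. Normalization factor = 12/2.48529 = 4.82841.
Al per 12 O = 0.40996 × 4.82841 = 1.979.

1.979 Al apfu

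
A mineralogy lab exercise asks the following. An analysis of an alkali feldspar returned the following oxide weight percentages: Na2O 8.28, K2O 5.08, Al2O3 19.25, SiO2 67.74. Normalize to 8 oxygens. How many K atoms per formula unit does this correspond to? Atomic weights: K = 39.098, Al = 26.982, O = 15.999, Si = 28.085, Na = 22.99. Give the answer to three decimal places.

Na2O: 8.28/61.979 = 0.13359 mol → 0.26718 mol Na, 0.13359 mol O.
K2O: 5.08/94.195 = 0.05393 mol → 0.10786 mol K, 0.05393 mol O.
Al2O3: 19.25/101.961 = 0.18880 mol → 0.37760 mol Al, 0.56640 mol O.
SiO2: 67.74/60.083 = 1.12744 mol → 1.12744 mol Si, 2.25488 mol O.
Total oxygen = 3.00880 mol. Normalization factor = 8/3.00880 = 2.65887.
K per 8 O = 0.10786 × 2.65887 = 0.287.

0.287 K apfu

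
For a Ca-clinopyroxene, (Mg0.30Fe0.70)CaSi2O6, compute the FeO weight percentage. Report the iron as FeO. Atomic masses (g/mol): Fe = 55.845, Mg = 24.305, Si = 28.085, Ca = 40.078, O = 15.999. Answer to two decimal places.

21.08 wt%

M((Mg0.30Fe0.70)CaSi2O6) = 238.625 g/mol; M(FeO) = 71.844 g/mol.
Moles FeO per formula unit = 0.70 Fe ÷ 1 = 0.7000.
FeO fraction = (0.7000 × 71.844) / 238.625 = 50.291/238.625 = 0.2108.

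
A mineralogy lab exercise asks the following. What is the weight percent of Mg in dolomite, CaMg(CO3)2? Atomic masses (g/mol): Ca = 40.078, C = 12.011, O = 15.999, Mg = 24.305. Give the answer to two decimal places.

13.18 wt%

M(CaMg(CO3)2) = 184.399 g/mol.
Mg contributes 1 × 24.305 = 24.305 g per mole.
24.305/184.399 = 0.1318 → 13.18%.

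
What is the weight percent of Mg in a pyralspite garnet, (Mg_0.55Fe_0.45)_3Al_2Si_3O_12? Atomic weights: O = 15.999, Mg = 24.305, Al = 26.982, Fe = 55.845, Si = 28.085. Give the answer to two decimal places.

9.00 mass %

Formula mass = 1.65*24.305 + 1.35*55.845 + 2*26.982 + 3*28.085 + 12*15.999 = 445.701 g/mol, of which 40.103 g is Mg.
So Mg makes up 40.103/445.701 = 0.0900 of the mass, i.e. 9.00%.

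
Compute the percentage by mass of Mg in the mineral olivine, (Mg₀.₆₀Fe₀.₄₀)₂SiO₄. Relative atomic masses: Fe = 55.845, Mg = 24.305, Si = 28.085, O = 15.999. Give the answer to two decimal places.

M((Mg₀.₆₀Fe₀.₄₀)₂SiO₄) = 165.923 g/mol.
Mg contributes 1.20 × 24.305 = 29.166 g per mole.
29.166/165.923 = 0.1758 → 17.58%.

17.58 weight percent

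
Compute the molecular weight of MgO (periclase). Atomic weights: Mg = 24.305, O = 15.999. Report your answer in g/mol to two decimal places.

40.30 g/mol

Mg: 1 × 24.305 = 24.3050
O: 1 × 15.999 = 15.9990
Summing the contributions gives the formula mass.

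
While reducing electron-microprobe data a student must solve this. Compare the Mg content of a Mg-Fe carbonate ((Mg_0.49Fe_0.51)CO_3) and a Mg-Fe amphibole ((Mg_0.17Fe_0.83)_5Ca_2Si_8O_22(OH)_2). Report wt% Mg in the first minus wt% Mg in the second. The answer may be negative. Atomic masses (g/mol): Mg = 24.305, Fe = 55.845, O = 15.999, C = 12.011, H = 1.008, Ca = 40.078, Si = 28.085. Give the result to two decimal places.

9.67 percentage points

M((Mg_0.49Fe_0.51)CO_3) = 100.398 g/mol, so wt% Mg = 11.909/100.398 × 100 = 11.86%.
M((Mg_0.17Fe_0.83)_5Ca_2Si_8O_22(OH)_2) = 943.244 g/mol, so wt% Mg = 20.659/943.244 × 100 = 2.19%.
11.86 − 2.19 = 9.67 pp.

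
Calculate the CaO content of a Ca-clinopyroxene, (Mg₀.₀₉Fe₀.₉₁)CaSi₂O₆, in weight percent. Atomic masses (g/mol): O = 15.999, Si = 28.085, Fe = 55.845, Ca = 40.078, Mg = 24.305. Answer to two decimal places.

22.87 wt%

Molar mass of (Mg₀.₀₉Fe₀.₉₁)CaSi₂O₆ = 0.09*24.305 + 0.91*55.845 + 1*40.078 + 2*28.085 + 6*15.999 = 245.248 g/mol.
Each formula unit contains 1 Ca, equivalent to 1/1 = 1.0000 mol CaO.
M(CaO) = 1×40.078 + 1×15.999 = 56.077 g/mol.
Mass of CaO per formula unit = 1.0000 × 56.077 = 56.077 g.
CaO wt% = 56.077 / 245.248 × 100 = 22.87%.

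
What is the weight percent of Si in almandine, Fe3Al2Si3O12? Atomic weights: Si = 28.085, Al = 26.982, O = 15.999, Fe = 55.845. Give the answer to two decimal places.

16.93 weight percent

Formula mass = 3·55.845 + 2·26.982 + 3·28.085 + 12·15.999 = 497.742 g/mol, of which 84.255 g is Si.
So Si makes up 84.255/497.742 = 0.1693 of the mass, i.e. 16.93%.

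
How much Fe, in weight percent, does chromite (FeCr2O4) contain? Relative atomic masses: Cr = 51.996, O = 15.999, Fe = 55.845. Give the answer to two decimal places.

24.95 weight percent

Molar mass of FeCr2O4: 1×55.845 + 2×51.996 + 4×15.999 = 223.833 g/mol.
Mass of Fe per formula unit: 1 × 55.845 = 55.845 g.
Weight fraction Fe = 55.845 / 223.833 = 0.2495.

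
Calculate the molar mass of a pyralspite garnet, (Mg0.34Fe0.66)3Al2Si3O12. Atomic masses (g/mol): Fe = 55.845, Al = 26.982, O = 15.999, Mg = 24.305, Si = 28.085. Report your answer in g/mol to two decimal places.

Mg: 1.02 × 24.305 = 24.7911
Fe: 1.98 × 55.845 = 110.5731
Al: 2 × 26.982 = 53.9640
Si: 3 × 28.085 = 84.2550
O: 12 × 15.999 = 191.9880
Summing the contributions gives the formula mass.

465.57 g/mol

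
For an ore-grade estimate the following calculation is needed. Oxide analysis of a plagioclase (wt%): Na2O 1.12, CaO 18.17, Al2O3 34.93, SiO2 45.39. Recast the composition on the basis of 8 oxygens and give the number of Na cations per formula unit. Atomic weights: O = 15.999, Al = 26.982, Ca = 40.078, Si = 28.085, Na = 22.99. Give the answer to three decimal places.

Na2O: 1.12/61.979 = 0.01807 mol → 0.03614 mol Na, 0.01807 mol O.
CaO: 18.17/56.077 = 0.32402 mol → 0.32402 mol Ca, 0.32402 mol O.
Al2O3: 34.93/101.961 = 0.34258 mol → 0.68516 mol Al, 1.02774 mol O.
SiO2: 45.39/60.083 = 0.75545 mol → 0.75545 mol Si, 1.51090 mol O.
Total oxygen = 2.88073 mol. Normalization factor = 8/2.88073 = 2.77707.
Na per 8 O = 0.03614 × 2.77707 = 0.100.

0.100 Na apfu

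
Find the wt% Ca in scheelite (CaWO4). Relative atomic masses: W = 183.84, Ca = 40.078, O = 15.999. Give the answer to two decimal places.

13.92 wt%

M(CaWO4) = 287.914 g/mol.
Ca contributes 1 × 40.078 = 40.078 g per mole.
40.078/287.914 = 0.1392 → 13.92%.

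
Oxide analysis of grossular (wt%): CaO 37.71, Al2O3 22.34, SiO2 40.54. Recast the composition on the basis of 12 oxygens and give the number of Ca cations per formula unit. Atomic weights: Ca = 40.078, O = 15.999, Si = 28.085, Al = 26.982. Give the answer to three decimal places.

3.012 Ca apfu

37.71 wt% CaO ÷ 56.077 g/mol = 0.67247 mol, giving 0.67247 Ca and 0.67247 O.
22.34 wt% Al2O3 ÷ 101.961 g/mol = 0.21910 mol, giving 0.43820 Al and 0.65730 O.
40.54 wt% SiO2 ÷ 60.083 g/mol = 0.67473 mol, giving 0.67473 Si and 1.34946 O.
Oxygen sums to 2.67923; scaling by 12/2.67923 = 4.47890 puts the formula on 12 O.
Ca: 0.67247 × 4.47890 = 3.012 atoms per formula unit.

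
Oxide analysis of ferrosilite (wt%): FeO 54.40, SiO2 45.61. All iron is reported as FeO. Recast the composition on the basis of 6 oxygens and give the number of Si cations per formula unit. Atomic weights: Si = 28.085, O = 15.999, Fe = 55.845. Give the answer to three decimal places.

54.40 wt% FeO ÷ 71.844 g/mol = 0.75720 mol, giving 0.75720 Fe and 0.75720 O.
45.61 wt% SiO2 ÷ 60.083 g/mol = 0.75912 mol, giving 0.75912 Si and 1.51824 O.
Oxygen sums to 2.27544; scaling by 6/2.27544 = 2.63685 puts the formula on 6 O.
Si: 0.75912 × 2.63685 = 2.002 atoms per formula unit.

2.002 Si apfu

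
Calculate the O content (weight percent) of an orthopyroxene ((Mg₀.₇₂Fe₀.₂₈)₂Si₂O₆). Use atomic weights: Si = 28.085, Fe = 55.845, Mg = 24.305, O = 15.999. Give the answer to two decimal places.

Formula mass = 1.44×24.305 + 0.56×55.845 + 2×28.085 + 6×15.999 = 218.436 g/mol, of which 95.994 g is O.
So O makes up 95.994/218.436 = 0.4395 of the mass, i.e. 43.95%.

43.95 weight percent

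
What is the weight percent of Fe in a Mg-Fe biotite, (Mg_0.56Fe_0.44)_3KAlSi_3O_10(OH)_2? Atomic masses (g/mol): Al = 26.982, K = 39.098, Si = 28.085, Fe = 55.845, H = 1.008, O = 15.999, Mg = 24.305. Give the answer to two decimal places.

Molar mass of (Mg_0.56Fe_0.44)_3KAlSi_3O_10(OH)_2: 1.68·24.305 + 1.32·55.845 + 1·39.098 + 1·26.982 + 3·28.085 + 12·15.999 + 2·1.008 = 458.887 g/mol.
Mass of Fe per formula unit: 1.32 × 55.845 = 73.715 g.
Weight fraction Fe = 73.715 / 458.887 = 0.1606.

16.06 mass %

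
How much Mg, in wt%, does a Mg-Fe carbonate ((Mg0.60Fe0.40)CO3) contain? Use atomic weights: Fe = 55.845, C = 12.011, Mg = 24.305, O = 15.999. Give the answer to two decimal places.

15.05 wt%

M((Mg0.60Fe0.40)CO3) = 96.929 g/mol.
Mg contributes 0.60 × 24.305 = 14.583 g per mole.
14.583/96.929 = 0.1505 → 15.05%.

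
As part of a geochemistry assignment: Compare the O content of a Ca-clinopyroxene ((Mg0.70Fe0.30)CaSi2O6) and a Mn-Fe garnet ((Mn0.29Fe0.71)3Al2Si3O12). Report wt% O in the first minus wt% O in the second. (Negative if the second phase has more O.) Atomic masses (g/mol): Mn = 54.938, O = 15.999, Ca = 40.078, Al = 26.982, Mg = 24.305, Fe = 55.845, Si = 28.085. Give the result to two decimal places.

M((Mg0.70Fe0.30)CaSi2O6) = 226.009 g/mol, so wt% O = 95.994/226.009 × 100 = 42.47%.
M((Mn0.29Fe0.71)3Al2Si3O12) = 496.953 g/mol, so wt% O = 191.988/496.953 × 100 = 38.63%.
42.47 − 38.63 = 3.84 pp.

3.84 percentage points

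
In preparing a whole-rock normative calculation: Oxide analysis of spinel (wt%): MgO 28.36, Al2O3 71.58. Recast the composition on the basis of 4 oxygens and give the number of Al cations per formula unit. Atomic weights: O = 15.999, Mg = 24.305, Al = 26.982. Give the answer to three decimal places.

1.999 Al apfu

MgO: 28.36/40.304 = 0.70365 mol → 0.70365 mol Mg, 0.70365 mol O.
Al2O3: 71.58/101.961 = 0.70203 mol → 1.40406 mol Al, 2.10609 mol O.
Total oxygen = 2.80974 mol. Normalization factor = 4/2.80974 = 1.42362.
Al per 4 O = 1.40406 × 1.42362 = 1.999.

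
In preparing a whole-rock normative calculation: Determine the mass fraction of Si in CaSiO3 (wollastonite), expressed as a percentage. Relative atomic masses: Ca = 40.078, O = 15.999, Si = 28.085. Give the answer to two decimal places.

24.18 wt%

Molar mass of CaSiO3: 1×40.078 + 1×28.085 + 3×15.999 = 116.160 g/mol.
Mass of Si per formula unit: 1 × 28.085 = 28.085 g.
Weight fraction Si = 28.085 / 116.160 = 0.2418.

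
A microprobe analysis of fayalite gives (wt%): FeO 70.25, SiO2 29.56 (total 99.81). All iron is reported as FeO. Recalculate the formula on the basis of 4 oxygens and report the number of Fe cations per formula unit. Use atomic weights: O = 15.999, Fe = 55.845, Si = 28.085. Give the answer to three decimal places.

1.994 Fe apfu

FeO: 70.25/71.844 = 0.97781 mol → 0.97781 mol Fe, 0.97781 mol O.
SiO2: 29.56/60.083 = 0.49199 mol → 0.49199 mol Si, 0.98398 mol O.
Total oxygen = 1.96179 mol. Normalization factor = 4/1.96179 = 2.03895.
Fe per 4 O = 0.97781 × 2.03895 = 1.994.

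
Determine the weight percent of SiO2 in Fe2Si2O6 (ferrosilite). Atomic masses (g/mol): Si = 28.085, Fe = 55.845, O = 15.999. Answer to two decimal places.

45.54 wt%

Molar mass of Fe2Si2O6 = 2×55.845 + 2×28.085 + 6×15.999 = 263.854 g/mol.
Each formula unit contains 2 Si, equivalent to 2/1 = 2.0000 mol SiO2.
M(SiO2) = 1×28.085 + 2×15.999 = 60.083 g/mol.
Mass of SiO2 per formula unit = 2.0000 × 60.083 = 120.166 g.
SiO2 wt% = 120.166 / 263.854 × 100 = 45.54%.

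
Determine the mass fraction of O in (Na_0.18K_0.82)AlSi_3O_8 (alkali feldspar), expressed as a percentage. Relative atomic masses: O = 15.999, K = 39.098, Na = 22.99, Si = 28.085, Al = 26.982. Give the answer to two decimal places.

Molar mass of (Na_0.18K_0.82)AlSi_3O_8: 0.18·22.99 + 0.82·39.098 + 1·26.982 + 3·28.085 + 8·15.999 = 275.428 g/mol.
Mass of O per formula unit: 8 × 15.999 = 127.992 g.
Weight fraction O = 127.992 / 275.428 = 0.4647.

46.47 weight percent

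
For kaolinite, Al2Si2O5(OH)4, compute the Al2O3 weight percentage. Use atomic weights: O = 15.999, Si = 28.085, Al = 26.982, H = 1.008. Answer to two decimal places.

Molar mass of Al2Si2O5(OH)4 = 2·26.982 + 2·28.085 + 9·15.999 + 4·1.008 = 258.157 g/mol.
Each formula unit contains 2 Al, equivalent to 2/2 = 1.0000 mol Al2O3.
M(Al2O3) = 2×26.982 + 3×15.999 = 101.961 g/mol.
Mass of Al2O3 per formula unit = 1.0000 × 101.961 = 101.961 g.
Al2O3 wt% = 101.961 / 258.157 × 100 = 39.50%.

39.50 wt%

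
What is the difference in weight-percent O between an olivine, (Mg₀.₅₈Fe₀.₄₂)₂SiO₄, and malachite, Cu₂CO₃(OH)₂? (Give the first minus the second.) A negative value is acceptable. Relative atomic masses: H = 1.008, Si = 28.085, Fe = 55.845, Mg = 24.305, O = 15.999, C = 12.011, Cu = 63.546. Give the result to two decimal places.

First mineral: 63.996 g O in 167.185 g formula = 38.28 wt% O.
Second mineral: 79.995 g O in 221.114 g formula = 36.18 wt% O.
38.28% − 36.18% gives a difference of 2.10 percentage points.

2.10 percentage points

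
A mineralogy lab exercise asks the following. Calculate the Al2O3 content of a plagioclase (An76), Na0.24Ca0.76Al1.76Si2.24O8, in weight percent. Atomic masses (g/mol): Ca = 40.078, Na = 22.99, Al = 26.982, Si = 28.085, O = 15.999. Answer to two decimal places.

32.70 wt%

Molar mass of Na0.24Ca0.76Al1.76Si2.24O8 = 0.24×22.99 + 0.76×40.078 + 1.76×26.982 + 2.24×28.085 + 8×15.999 = 274.368 g/mol.
Each formula unit contains 1.76 Al, equivalent to 1.76/2 = 0.8800 mol Al2O3.
M(Al2O3) = 2×26.982 + 3×15.999 = 101.961 g/mol.
Mass of Al2O3 per formula unit = 0.8800 × 101.961 = 89.726 g.
Al2O3 wt% = 89.726 / 274.368 × 100 = 32.70%.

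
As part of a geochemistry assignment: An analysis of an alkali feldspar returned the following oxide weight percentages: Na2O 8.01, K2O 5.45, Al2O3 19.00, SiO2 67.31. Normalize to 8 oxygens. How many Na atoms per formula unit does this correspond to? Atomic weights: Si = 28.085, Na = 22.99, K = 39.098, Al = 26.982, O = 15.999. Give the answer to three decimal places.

0.692 Na apfu

8.01 wt% Na2O ÷ 61.979 g/mol = 0.12924 mol, giving 0.25848 Na and 0.12924 O.
5.45 wt% K2O ÷ 94.195 g/mol = 0.05786 mol, giving 0.11572 K and 0.05786 O.
19.00 wt% Al2O3 ÷ 101.961 g/mol = 0.18635 mol, giving 0.37270 Al and 0.55905 O.
67.31 wt% SiO2 ÷ 60.083 g/mol = 1.12028 mol, giving 1.12028 Si and 2.24056 O.
Oxygen sums to 2.98671; scaling by 8/2.98671 = 2.67853 puts the formula on 8 O.
Na: 0.25848 × 2.67853 = 0.692 atoms per formula unit.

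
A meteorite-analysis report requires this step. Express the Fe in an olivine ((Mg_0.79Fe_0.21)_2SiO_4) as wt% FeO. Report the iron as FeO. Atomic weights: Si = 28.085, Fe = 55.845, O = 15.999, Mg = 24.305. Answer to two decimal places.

19.60 wt%

Molar mass of (Mg_0.79Fe_0.21)_2SiO_4 = 1.58*24.305 + 0.42*55.845 + 1*28.085 + 4*15.999 = 153.938 g/mol.
Each formula unit contains 0.42 Fe, equivalent to 0.42/1 = 0.4200 mol FeO.
M(FeO) = 1×55.845 + 1×15.999 = 71.844 g/mol.
Mass of FeO per formula unit = 0.4200 × 71.844 = 30.174 g.
FeO wt% = 30.174 / 153.938 × 100 = 19.60%.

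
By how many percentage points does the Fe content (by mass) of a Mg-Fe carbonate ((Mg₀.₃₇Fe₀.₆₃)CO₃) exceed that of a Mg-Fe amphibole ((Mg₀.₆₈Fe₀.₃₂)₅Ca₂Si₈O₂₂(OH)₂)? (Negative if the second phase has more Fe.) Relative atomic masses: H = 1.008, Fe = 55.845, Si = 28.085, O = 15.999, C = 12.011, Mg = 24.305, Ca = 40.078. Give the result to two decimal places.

23.41 percentage points

M((Mg₀.₃₇Fe₀.₆₃)CO₃) = 104.183 g/mol, so wt% Fe = 35.182/104.183 × 100 = 33.77%.
M((Mg₀.₆₈Fe₀.₃₂)₅Ca₂Si₈O₂₂(OH)₂) = 862.817 g/mol, so wt% Fe = 89.352/862.817 × 100 = 10.36%.
33.77 − 10.36 = 23.41 pp.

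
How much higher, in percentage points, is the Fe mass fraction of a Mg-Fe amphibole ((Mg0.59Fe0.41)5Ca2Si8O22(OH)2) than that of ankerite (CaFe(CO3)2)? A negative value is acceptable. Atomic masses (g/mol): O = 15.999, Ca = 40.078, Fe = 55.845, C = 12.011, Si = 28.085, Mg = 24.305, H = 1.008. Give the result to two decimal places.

First mineral: 114.482 g Fe in 877.010 g formula = 13.05 wt% Fe.
Second mineral: 55.845 g Fe in 215.939 g formula = 25.86 wt% Fe.
13.05% − 25.86% gives a difference of -12.81 percentage points.

-12.81 percentage points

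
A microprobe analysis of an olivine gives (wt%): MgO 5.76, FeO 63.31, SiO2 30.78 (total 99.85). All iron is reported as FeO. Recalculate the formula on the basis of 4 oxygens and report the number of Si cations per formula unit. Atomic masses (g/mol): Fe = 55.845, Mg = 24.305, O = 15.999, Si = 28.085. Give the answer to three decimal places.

1.000 Si apfu

MgO (M=40.304): mol = 0.14291; Mg = 0.14291, O = 0.14291.
FeO (M=71.844): mol = 0.88121; Fe = 0.88121, O = 0.88121.
SiO2 (M=60.083): mol = 0.51229; Si = 0.51229, O = 1.02458.
ΣO = 2.04870; factor = 4/ΣO = 1.95246.
Si apfu = 0.51229 × 1.95246 = 1.000.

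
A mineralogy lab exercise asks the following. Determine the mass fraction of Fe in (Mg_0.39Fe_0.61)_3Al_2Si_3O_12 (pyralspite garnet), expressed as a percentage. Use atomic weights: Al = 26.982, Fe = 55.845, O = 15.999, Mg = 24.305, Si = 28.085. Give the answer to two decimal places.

22.18 mass %

Formula mass = 1.17*24.305 + 1.83*55.845 + 2*26.982 + 3*28.085 + 12*15.999 = 460.840 g/mol, of which 102.196 g is Fe.
So Fe makes up 102.196/460.840 = 0.2218 of the mass, i.e. 22.18%.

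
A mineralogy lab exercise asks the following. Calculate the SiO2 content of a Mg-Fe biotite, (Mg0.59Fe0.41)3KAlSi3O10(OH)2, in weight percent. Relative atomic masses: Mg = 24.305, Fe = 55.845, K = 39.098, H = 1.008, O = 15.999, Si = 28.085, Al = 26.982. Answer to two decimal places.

39.52 wt%

Formula mass = 456.048 g/mol.
3 Si → 3.0000 mol SiO2 per formula unit; M(SiO2) = 60.083, so SiO2 mass = 180.249 g.
180.249/456.048 × 100 = 39.52 wt%.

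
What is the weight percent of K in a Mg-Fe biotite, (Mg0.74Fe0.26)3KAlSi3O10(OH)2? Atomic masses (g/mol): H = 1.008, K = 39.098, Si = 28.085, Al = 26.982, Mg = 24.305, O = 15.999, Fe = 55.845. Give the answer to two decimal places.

Formula mass = 2.22*24.305 + 0.78*55.845 + 1*39.098 + 1*26.982 + 3*28.085 + 12*15.999 + 2*1.008 = 441.855 g/mol, of which 39.098 g is K.
So K makes up 39.098/441.855 = 0.0885 of the mass, i.e. 8.85%.

8.85 mass %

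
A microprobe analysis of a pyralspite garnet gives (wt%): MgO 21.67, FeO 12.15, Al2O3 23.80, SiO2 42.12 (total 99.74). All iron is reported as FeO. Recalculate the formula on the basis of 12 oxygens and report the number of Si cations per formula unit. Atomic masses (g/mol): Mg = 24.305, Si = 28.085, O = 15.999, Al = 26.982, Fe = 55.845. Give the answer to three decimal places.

2.995 Si apfu

MgO (M=40.304): mol = 0.53766; Mg = 0.53766, O = 0.53766.
FeO (M=71.844): mol = 0.16912; Fe = 0.16912, O = 0.16912.
Al2O3 (M=101.961): mol = 0.23342; Al = 0.46684, O = 0.70026.
SiO2 (M=60.083): mol = 0.70103; Si = 0.70103, O = 1.40206.
ΣO = 2.80910; factor = 12/ΣO = 4.27183.
Si apfu = 0.70103 × 4.27183 = 2.995.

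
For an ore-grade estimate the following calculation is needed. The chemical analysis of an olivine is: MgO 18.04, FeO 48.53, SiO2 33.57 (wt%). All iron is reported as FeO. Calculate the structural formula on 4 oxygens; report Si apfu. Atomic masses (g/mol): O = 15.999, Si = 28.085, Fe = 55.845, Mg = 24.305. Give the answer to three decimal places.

0.997 Si apfu

MgO: 18.04/40.304 = 0.44760 mol → 0.44760 mol Mg, 0.44760 mol O.
FeO: 48.53/71.844 = 0.67549 mol → 0.67549 mol Fe, 0.67549 mol O.
SiO2: 33.57/60.083 = 0.55873 mol → 0.55873 mol Si, 1.11746 mol O.
Total oxygen = 2.24055 mol. Normalization factor = 4/2.24055 = 1.78528.
Si per 4 O = 0.55873 × 1.78528 = 0.997.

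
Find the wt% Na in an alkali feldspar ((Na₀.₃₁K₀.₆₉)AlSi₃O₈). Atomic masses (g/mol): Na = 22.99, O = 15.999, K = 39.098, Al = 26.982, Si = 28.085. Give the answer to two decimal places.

2.61 wt%

Molar mass of (Na₀.₃₁K₀.₆₉)AlSi₃O₈: 0.31×22.99 + 0.69×39.098 + 1×26.982 + 3×28.085 + 8×15.999 = 273.334 g/mol.
Mass of Na per formula unit: 0.31 × 22.99 = 7.127 g.
Weight fraction Na = 7.127 / 273.334 = 0.0261.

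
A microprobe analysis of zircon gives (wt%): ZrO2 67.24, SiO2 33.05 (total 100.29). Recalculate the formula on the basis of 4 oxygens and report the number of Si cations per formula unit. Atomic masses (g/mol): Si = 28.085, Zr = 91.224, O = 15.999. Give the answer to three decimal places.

1.004 Si apfu

ZrO2 (M=123.222): mol = 0.54568; Zr = 0.54568, O = 1.09136.
SiO2 (M=60.083): mol = 0.55007; Si = 0.55007, O = 1.10014.
ΣO = 2.19150; factor = 4/ΣO = 1.82523.
Si apfu = 0.55007 × 1.82523 = 1.004.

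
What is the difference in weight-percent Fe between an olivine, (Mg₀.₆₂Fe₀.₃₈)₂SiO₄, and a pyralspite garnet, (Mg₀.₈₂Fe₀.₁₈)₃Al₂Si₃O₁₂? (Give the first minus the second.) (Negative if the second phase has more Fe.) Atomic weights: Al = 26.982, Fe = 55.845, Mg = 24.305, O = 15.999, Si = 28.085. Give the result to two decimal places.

18.60 percentage points

First mineral: 42.442 g Fe in 164.661 g formula = 25.78 wt% Fe.
Second mineral: 30.156 g Fe in 420.154 g formula = 7.18 wt% Fe.
25.78% − 7.18% gives a difference of 18.60 percentage points.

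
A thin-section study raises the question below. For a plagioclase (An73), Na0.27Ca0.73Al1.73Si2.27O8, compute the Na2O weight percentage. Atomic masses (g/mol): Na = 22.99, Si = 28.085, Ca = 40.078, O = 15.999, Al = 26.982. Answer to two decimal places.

3.05 wt%

Formula mass = 273.888 g/mol.
0.27 Na → 0.1350 mol Na2O per formula unit; M(Na2O) = 61.979, so Na2O mass = 8.367 g.
8.367/273.888 × 100 = 3.05 wt%.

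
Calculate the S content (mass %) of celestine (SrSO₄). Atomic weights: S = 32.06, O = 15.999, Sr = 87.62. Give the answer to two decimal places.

17.45 mass %

Formula mass = 1×87.62 + 1×32.06 + 4×15.999 = 183.676 g/mol, of which 32.060 g is S.
So S makes up 32.060/183.676 = 0.1745 of the mass, i.e. 17.45%.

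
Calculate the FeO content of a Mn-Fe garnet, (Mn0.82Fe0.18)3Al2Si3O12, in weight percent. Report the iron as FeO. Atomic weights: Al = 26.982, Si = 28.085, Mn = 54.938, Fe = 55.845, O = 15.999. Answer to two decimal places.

Formula mass = 495.511 g/mol.
0.54 Fe → 0.5400 mol FeO per formula unit; M(FeO) = 71.844, so FeO mass = 38.796 g.
38.796/495.511 × 100 = 7.83 wt%.

7.83 wt%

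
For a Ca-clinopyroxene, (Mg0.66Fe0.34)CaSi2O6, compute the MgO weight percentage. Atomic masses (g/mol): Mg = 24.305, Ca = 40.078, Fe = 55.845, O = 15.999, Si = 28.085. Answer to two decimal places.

11.70 wt%

Formula mass = 227.271 g/mol.
0.66 Mg → 0.6600 mol MgO per formula unit; M(MgO) = 40.304, so MgO mass = 26.601 g.
26.601/227.271 × 100 = 11.70 wt%.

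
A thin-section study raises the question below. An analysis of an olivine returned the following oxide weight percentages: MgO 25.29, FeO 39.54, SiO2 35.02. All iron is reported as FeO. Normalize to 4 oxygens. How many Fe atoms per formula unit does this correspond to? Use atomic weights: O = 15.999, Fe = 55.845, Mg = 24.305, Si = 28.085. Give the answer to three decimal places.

0.939 Fe apfu

MgO: 25.29/40.304 = 0.62748 mol → 0.62748 mol Mg, 0.62748 mol O.
FeO: 39.54/71.844 = 0.55036 mol → 0.55036 mol Fe, 0.55036 mol O.
SiO2: 35.02/60.083 = 0.58286 mol → 0.58286 mol Si, 1.16572 mol O.
Total oxygen = 2.34356 mol. Normalization factor = 4/2.34356 = 1.70681.
Fe per 4 O = 0.55036 × 1.70681 = 0.939.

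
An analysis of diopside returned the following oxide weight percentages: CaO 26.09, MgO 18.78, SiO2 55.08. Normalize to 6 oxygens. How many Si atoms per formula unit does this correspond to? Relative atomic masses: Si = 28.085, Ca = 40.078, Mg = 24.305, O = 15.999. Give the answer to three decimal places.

CaO (M=56.077): mol = 0.46525; Ca = 0.46525, O = 0.46525.
MgO (M=40.304): mol = 0.46596; Mg = 0.46596, O = 0.46596.
SiO2 (M=60.083): mol = 0.91673; Si = 0.91673, O = 1.83346.
ΣO = 2.76467; factor = 6/ΣO = 2.17024.
Si apfu = 0.91673 × 2.17024 = 1.990.

1.990 Si apfu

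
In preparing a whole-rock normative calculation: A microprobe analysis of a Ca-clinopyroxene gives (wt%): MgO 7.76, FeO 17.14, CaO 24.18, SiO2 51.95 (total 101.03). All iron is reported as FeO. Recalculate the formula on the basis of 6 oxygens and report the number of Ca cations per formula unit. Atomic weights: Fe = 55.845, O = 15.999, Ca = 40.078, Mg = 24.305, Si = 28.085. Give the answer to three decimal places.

0.998 Ca apfu

7.76 wt% MgO ÷ 40.304 g/mol = 0.19254 mol, giving 0.19254 Mg and 0.19254 O.
17.14 wt% FeO ÷ 71.844 g/mol = 0.23857 mol, giving 0.23857 Fe and 0.23857 O.
24.18 wt% CaO ÷ 56.077 g/mol = 0.43119 mol, giving 0.43119 Ca and 0.43119 O.
51.95 wt% SiO2 ÷ 60.083 g/mol = 0.86464 mol, giving 0.86464 Si and 1.72928 O.
Oxygen sums to 2.59158; scaling by 6/2.59158 = 2.31519 puts the formula on 6 O.
Ca: 0.43119 × 2.31519 = 0.998 atoms per formula unit.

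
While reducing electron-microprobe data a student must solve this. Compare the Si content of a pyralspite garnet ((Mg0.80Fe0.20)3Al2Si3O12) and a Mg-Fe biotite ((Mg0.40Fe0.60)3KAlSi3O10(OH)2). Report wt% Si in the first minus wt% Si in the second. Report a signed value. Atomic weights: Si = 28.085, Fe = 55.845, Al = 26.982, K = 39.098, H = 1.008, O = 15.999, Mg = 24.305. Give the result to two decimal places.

Si in (Mg0.80Fe0.20)3Al2Si3O12: molar mass 422.046 g/mol; 3×28.085 = 84.255 g → 19.96 wt%.
Si in (Mg0.40Fe0.60)3KAlSi3O10(OH)2: molar mass 474.026 g/mol; 3×28.085 = 84.255 g → 17.77 wt%.
Difference = 19.96 − 17.77 = 2.19 percentage points.

2.19 percentage points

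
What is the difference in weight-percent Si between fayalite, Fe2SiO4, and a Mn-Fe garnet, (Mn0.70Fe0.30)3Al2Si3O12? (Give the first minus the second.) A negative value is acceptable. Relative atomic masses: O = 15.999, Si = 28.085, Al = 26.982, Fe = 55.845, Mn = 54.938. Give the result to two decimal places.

-3.21 percentage points

Si in Fe2SiO4: molar mass 203.771 g/mol; 1×28.085 = 28.085 g → 13.78 wt%.
Si in (Mn0.70Fe0.30)3Al2Si3O12: molar mass 495.837 g/mol; 3×28.085 = 84.255 g → 16.99 wt%.
Difference = 13.78 − 16.99 = -3.21 percentage points.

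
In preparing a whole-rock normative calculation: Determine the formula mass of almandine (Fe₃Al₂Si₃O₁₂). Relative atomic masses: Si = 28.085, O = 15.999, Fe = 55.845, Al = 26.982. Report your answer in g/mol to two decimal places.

497.74 g/mol

The formula mass is the sum 3·55.845 + 2·26.982 + 3·28.085 + 12·15.999.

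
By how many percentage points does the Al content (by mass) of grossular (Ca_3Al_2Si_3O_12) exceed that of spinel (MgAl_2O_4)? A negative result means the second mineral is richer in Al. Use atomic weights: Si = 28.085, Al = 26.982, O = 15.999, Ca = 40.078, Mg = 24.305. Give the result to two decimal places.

-25.95 percentage points

Al in Ca_3Al_2Si_3O_12: molar mass 450.441 g/mol; 2×26.982 = 53.964 g → 11.98 wt%.
Al in MgAl_2O_4: molar mass 142.265 g/mol; 2×26.982 = 53.964 g → 37.93 wt%.
Difference = 11.98 − 37.93 = -25.95 percentage points.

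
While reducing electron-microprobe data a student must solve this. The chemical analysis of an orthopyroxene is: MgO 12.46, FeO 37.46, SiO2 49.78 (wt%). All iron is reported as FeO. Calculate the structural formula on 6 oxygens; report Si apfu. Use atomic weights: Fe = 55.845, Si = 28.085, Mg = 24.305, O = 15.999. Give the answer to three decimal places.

12.46 wt% MgO ÷ 40.304 g/mol = 0.30915 mol, giving 0.30915 Mg and 0.30915 O.
37.46 wt% FeO ÷ 71.844 g/mol = 0.52141 mol, giving 0.52141 Fe and 0.52141 O.
49.78 wt% SiO2 ÷ 60.083 g/mol = 0.82852 mol, giving 0.82852 Si and 1.65704 O.
Oxygen sums to 2.48760; scaling by 6/2.48760 = 2.41196 puts the formula on 6 O.
Si: 0.82852 × 2.41196 = 1.998 atoms per formula unit.

1.998 Si apfu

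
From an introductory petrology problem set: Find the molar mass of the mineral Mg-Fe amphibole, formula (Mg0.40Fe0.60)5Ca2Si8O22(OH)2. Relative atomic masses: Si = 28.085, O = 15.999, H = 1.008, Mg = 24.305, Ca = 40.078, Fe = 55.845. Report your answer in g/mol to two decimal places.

906.97 g/mol

M = 2·24.305 + 3·55.845 + 2·40.078 + 8·28.085 + 24·15.999 + 2·1.008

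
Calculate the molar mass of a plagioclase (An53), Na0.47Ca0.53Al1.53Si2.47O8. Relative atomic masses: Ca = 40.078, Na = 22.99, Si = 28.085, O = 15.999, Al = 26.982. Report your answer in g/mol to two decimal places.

The formula mass is the sum 0.47·22.99 + 0.53·40.078 + 1.53·26.982 + 2.47·28.085 + 8·15.999.

270.69 g/mol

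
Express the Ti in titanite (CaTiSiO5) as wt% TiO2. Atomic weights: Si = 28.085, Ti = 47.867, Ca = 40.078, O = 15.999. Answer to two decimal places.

Molar mass of CaTiSiO5 = 1·40.078 + 1·47.867 + 1·28.085 + 5·15.999 = 196.025 g/mol.
Each formula unit contains 1 Ti, equivalent to 1/1 = 1.0000 mol TiO2.
M(TiO2) = 1×47.867 + 2×15.999 = 79.865 g/mol.
Mass of TiO2 per formula unit = 1.0000 × 79.865 = 79.865 g.
TiO2 wt% = 79.865 / 196.025 × 100 = 40.74%.

40.74 wt%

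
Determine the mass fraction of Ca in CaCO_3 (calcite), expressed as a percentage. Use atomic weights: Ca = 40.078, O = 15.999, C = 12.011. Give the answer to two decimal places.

Molar mass of CaCO_3: 1·40.078 + 1·12.011 + 3·15.999 = 100.086 g/mol.
Mass of Ca per formula unit: 1 × 40.078 = 40.078 g.
Weight fraction Ca = 40.078 / 100.086 = 0.4004.

40.04 wt%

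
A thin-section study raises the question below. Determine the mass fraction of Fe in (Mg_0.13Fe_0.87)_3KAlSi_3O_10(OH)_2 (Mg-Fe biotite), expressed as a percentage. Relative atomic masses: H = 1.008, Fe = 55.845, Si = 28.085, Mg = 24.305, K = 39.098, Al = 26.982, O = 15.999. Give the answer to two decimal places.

M((Mg_0.13Fe_0.87)_3KAlSi_3O_10(OH)_2) = 499.573 g/mol.
Fe contributes 2.61 × 55.845 = 145.755 g per mole.
145.755/499.573 = 0.2918 → 29.18%.

29.18 mass %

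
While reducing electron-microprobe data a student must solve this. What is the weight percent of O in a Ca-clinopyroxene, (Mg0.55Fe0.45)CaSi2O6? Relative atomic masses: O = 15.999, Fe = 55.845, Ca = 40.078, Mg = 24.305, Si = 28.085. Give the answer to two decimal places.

41.60 mass %

M((Mg0.55Fe0.45)CaSi2O6) = 230.740 g/mol.
O contributes 6 × 15.999 = 95.994 g per mole.
95.994/230.740 = 0.4160 → 41.60%.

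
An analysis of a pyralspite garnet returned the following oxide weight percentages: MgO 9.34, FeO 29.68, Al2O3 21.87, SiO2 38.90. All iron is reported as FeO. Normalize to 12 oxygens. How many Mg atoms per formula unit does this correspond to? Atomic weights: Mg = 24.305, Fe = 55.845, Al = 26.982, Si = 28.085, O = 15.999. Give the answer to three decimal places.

MgO (M=40.304): mol = 0.23174; Mg = 0.23174, O = 0.23174.
FeO (M=71.844): mol = 0.41312; Fe = 0.41312, O = 0.41312.
Al2O3 (M=101.961): mol = 0.21449; Al = 0.42898, O = 0.64347.
SiO2 (M=60.083): mol = 0.64744; Si = 0.64744, O = 1.29488.
ΣO = 2.58321; factor = 12/ΣO = 4.64538.
Mg apfu = 0.23174 × 4.64538 = 1.077.

1.077 Mg apfu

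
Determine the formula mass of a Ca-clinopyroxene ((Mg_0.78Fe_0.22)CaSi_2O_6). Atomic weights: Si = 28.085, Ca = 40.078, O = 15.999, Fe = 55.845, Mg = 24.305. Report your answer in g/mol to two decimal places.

223.49 g/mol

M = 0.78·24.305 + 0.22·55.845 + 1·40.078 + 2·28.085 + 6·15.999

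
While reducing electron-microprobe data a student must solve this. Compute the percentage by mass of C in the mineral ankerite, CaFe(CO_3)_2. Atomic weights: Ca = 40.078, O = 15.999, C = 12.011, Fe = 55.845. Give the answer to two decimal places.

11.12 wt%

Formula mass = 1·40.078 + 1·55.845 + 2·12.011 + 6·15.999 = 215.939 g/mol, of which 24.022 g is C.
So C makes up 24.022/215.939 = 0.1112 of the mass, i.e. 11.12%.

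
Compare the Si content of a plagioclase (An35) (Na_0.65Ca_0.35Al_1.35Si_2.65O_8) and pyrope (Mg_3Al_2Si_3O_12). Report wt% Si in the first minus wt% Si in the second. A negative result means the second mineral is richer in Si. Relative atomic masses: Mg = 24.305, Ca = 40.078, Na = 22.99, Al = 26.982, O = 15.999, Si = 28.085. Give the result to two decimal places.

6.89 percentage points

Si in Na_0.65Ca_0.35Al_1.35Si_2.65O_8: molar mass 267.814 g/mol; 2.65×28.085 = 74.425 g → 27.79 wt%.
Si in Mg_3Al_2Si_3O_12: molar mass 403.122 g/mol; 3×28.085 = 84.255 g → 20.90 wt%.
Difference = 27.79 − 20.90 = 6.89 percentage points.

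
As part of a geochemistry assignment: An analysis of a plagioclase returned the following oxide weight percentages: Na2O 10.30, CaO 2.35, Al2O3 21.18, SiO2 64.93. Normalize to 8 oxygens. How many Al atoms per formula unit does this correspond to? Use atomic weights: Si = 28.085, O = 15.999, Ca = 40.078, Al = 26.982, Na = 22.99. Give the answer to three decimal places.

Na2O (M=61.979): mol = 0.16619; Na = 0.33238, O = 0.16619.
CaO (M=56.077): mol = 0.04191; Ca = 0.04191, O = 0.04191.
Al2O3 (M=101.961): mol = 0.20773; Al = 0.41546, O = 0.62319.
SiO2 (M=60.083): mol = 1.08067; Si = 1.08067, O = 2.16134.
ΣO = 2.99263; factor = 8/ΣO = 2.67323.
Al apfu = 0.41546 × 2.67323 = 1.111.

1.111 Al apfu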